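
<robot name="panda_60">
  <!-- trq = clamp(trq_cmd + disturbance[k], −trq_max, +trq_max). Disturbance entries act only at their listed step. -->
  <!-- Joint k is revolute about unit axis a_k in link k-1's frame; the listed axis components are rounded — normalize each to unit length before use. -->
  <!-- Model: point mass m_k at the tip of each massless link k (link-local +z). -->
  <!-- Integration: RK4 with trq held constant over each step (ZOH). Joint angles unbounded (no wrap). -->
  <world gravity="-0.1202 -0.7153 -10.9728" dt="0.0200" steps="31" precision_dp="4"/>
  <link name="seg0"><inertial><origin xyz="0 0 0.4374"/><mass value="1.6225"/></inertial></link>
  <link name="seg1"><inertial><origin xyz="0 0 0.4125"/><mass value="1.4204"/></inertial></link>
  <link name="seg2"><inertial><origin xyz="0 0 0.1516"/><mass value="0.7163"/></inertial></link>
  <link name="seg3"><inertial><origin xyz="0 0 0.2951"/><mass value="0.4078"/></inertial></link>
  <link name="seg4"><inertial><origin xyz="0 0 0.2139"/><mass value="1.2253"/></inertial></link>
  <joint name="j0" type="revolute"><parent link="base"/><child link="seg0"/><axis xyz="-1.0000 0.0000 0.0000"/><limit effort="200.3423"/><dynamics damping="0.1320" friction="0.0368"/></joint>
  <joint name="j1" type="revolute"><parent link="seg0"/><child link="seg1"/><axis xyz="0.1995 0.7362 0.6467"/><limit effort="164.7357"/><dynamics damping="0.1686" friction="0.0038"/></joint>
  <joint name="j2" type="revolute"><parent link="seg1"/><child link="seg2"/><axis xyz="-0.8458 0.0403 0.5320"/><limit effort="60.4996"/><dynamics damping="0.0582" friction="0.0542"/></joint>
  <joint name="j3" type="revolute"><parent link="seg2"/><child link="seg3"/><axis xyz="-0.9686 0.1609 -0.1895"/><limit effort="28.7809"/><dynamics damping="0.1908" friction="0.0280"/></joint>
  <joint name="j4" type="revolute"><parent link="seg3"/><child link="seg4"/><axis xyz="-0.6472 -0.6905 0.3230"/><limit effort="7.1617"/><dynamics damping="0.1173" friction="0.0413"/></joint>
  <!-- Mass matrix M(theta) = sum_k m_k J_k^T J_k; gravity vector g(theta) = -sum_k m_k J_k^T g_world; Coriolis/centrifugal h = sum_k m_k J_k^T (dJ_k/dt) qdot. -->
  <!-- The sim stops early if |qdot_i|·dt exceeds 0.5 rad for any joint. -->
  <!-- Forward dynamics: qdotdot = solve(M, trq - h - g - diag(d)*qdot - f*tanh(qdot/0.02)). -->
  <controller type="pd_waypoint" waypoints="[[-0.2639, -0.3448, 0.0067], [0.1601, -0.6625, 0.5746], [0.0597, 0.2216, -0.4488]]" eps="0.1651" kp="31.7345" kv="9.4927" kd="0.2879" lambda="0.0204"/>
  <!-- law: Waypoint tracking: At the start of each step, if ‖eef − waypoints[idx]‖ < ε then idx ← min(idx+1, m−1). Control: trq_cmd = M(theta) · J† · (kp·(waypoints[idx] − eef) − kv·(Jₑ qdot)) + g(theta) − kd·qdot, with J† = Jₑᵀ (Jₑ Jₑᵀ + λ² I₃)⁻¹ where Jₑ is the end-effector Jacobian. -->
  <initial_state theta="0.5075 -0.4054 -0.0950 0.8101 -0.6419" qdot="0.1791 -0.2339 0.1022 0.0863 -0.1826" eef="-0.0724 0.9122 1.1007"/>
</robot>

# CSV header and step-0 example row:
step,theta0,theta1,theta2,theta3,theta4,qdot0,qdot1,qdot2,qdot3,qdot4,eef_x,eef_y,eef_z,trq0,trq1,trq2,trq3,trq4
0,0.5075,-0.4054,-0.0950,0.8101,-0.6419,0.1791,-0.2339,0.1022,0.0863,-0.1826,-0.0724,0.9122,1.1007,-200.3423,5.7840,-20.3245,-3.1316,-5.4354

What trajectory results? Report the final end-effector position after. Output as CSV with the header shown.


step,theta0,theta1,theta2,theta3,theta4,qdot0,qdot1,qdot2,qdot3,qdot4,eef_x,eef_y,eef_z,trq0,trq1,trq2,trq3,trq4
1,0.4930,-0.4347,-0.0882,0.8545,-0.6416,-1.6446,-2.6862,0.8228,4.0063,0.2760,-0.0743,0.9101,1.0906,-197.8247,5.1703,-16.8701,-3.5460,-4.5938
2,0.4395,-0.5107,-0.0332,0.9362,-0.6345,-3.7358,-4.9723,4.8172,3.7078,0.8159,-0.0783,0.8935,1.0707,-139.2216,6.5817,-13.2958,-1.6356,-3.6165
3,0.3490,-0.6303,0.0926,0.9879,-0.5922,-5.3696,-7.1045,7.8839,1.0005,3.6761,-0.0851,0.8639,1.0417,-90.3062,6.1652,-9.9888,0.2288,-3.3439
4,0.2280,-0.7945,0.2764,0.9636,-0.4917,-6.8253,-9.5250,10.5413,-3.8694,6.7197,-0.0915,0.8227,1.0071,-53.1781,2.9750,-7.4687,1.4917,-3.2718
5,0.0769,-1.0147,0.5067,0.8216,-0.3138,-8.3564,-12.6574,12.2648,-10.7062,12.1515,-0.0927,0.7737,0.9728,-61.0168,11.9249,-7.9389,1.5199,-4.0609
6,-0.1016,-1.2843,0.7565,0.5374,0.0177,-9.2488,-13.8420,12.0663,-16.7671,21.1950,-0.0842,0.7203,0.9440,-65.6472,39.4151,-11.2584,-0.0814,-5.3762
7,-0.2640,-1.4856,0.9841,0.2415,0.4155,-6.8779,-6.0243,10.6585,-11.3787,16.6681,-0.0700,0.6551,0.9203,-0.6077,18.3448,-7.4502,-2.2073,-2.3273
8,-0.3816,-1.5512,1.1646,0.1001,0.6826,-5.0411,-0.8357,7.1330,-2.5839,9.8210,-0.0542,0.5783,0.9003,24.0662,10.5533,-4.9053,-4.0801,0.3122
9,-0.4732,-1.5421,1.2779,0.1063,0.8273,-4.1857,1.5652,4.1540,2.9854,4.7431,-0.0389,0.5007,0.8797,30.3786,7.7941,-2.8015,-4.7896,1.6066
10,-0.5525,-1.4998,1.3450,0.1913,0.8877,-3.7520,2.5997,2.5103,5.4078,1.4789,-0.0269,0.4272,0.8558,32.1560,5.5559,-1.4296,-4.9676,1.9571
11,-0.6249,-1.4442,1.3866,0.3072,0.8985,-3.4822,2.9512,1.6123,6.1685,-0.2139,-0.0201,0.3586,0.8280,34.0621,2.9680,-0.9044,-5.2036,1.6868
12,-0.6925,-1.3852,1.4137,0.4306,0.8876,-3.2727,2.9642,1.0712,6.1897,-0.7730,-0.0187,0.2944,0.7966,36.7694,0.1662,-1.0748,-5.6655,1.0681
13,-0.7561,-1.3272,1.4319,0.5513,0.8713,-3.0732,2.8587,0.7422,5.9183,-0.7998,-0.0223,0.2344,0.7622,39.5717,-2.4483,-1.7172,-6.3035,0.3771
14,-0.8155,-1.2717,1.4447,0.6657,0.8570,-2.8685,2.7218,0.5419,5.5442,-0.6069,-0.0300,0.1786,0.7260,42.0601,-4.6909,-2.6266,-7.0232,-0.2650
15,-0.8708,-1.2188,1.4544,0.7724,0.8474,-2.6569,2.5861,0.4327,5.1397,-0.3632,-0.0406,0.1270,0.6886,44.0519,-6.4998,-3.6486,-7.7397,-0.8051
16,-0.9218,-1.1685,1.4625,0.8710,0.8425,-2.4423,2.4579,0.3930,4.7310,-0.1407,-0.0533,0.0795,0.6507,45.5213,-7.8893,-4.6788,-8.3955,-1.2305
17,-0.9685,-1.1207,1.4704,0.9615,0.8416,-2.2288,2.3395,0.4109,4.3289,0.0156,-0.0673,0.0360,0.6128,46.4735,-8.8915,-5.6530,-8.9580,-1.5378
18,-1.0110,-1.0750,1.4791,1.0442,0.8426,-2.0195,2.2365,0.4788,3.9386,0.0638,-0.0819,-0.0036,0.5754,46.8914,-9.5299,-6.5382,-9.4130,-1.7232
19,-1.0494,-1.0315,1.4894,1.1191,0.8447,-1.8226,2.1203,0.5693,3.5596,0.1163,-0.0967,-0.0394,0.5386,47.0637,-9.9536,-7.3160,-9.7638,-1.8500
20,-1.0840,-0.9904,1.5017,1.1867,0.8476,-1.6383,1.9945,0.6752,3.1968,0.1562,-0.1113,-0.0719,0.5028,47.0063,-10.1967,-7.9806,-10.0140,-1.9221
21,-1.1150,-0.9519,1.5162,1.2472,0.8512,-1.4667,1.8617,0.7892,2.8533,0.1767,-0.1254,-0.1012,0.4681,46.7434,-10.2932,-8.5340,-10.1716,-1.9463
22,-1.1428,-0.9161,1.5331,1.3011,0.8550,-1.3080,1.7237,0.9044,2.5316,0.1780,-0.1390,-0.1277,0.4347,46.3068,-10.2755,-8.9822,-10.2469,-1.9309
23,-1.1675,-0.8830,1.5522,1.3487,0.8586,-1.1621,1.5821,1.0146,2.2331,0.1632,-0.1518,-0.1516,0.4027,45.7285,-10.1722,-9.3336,-10.2507,-1.8845
24,-1.1894,-0.8529,1.5734,1.3907,0.8618,-1.0288,1.4386,1.1146,1.9590,0.1362,-0.1639,-0.1732,0.3722,45.0372,-10.0064,-9.5973,-10.1942,-1.8148
25,-1.2087,-0.8256,1.5965,1.4274,0.8644,-0.9079,1.2945,1.2004,1.7098,0.1007,-0.1751,-0.1928,0.3432,44.2581,-9.7966,-9.7827,-10.0876,-1.7283
26,-1.2258,-0.8011,1.6211,1.4593,0.8662,-0.7991,1.1515,1.2692,1.4858,0.0602,-0.1854,-0.2104,0.3157,43.4121,-9.5567,-9.8986,-9.9408,-1.6306
27,-1.2408,-0.7795,1.6470,1.4871,0.8672,-0.7023,1.0102,1.3187,1.2867,0.0199,-0.1948,-0.2264,0.2899,42.5235,-9.2999,-9.9536,-9.7629,-1.5272
28,-1.2540,-0.7608,1.6736,1.5111,0.8675,-0.6177,0.8690,1.3458,1.1128,-0.0059,-0.2034,-0.2408,0.2657,41.6480,-9.0499,-9.9542,-9.5623,-1.4271
29,-1.2656,-0.7449,1.7005,1.5318,0.8674,-0.5444,0.7295,1.3517,0.9632,-0.0197,-0.2112,-0.2540,0.2431,40.7733,-8.8052,-9.9076,-9.3454,-1.3301
30,-1.2759,-0.7317,1.7274,1.5498,0.8671,-0.4816,0.5943,1.3394,0.8357,-0.0287,-0.2182,-0.2660,0.2221,39.8706,-8.5554,-9.8217,-9.1170,-1.2338
31,-1.2850,-0.7211,1.7538,1.5655,0.8667,-0.4289,0.4652,1.3109,0.7281,-0.0349,-0.2245,-0.2769,0.2027,,,,,
# final eef position (m): -0.2245 -0.2769 0.2027


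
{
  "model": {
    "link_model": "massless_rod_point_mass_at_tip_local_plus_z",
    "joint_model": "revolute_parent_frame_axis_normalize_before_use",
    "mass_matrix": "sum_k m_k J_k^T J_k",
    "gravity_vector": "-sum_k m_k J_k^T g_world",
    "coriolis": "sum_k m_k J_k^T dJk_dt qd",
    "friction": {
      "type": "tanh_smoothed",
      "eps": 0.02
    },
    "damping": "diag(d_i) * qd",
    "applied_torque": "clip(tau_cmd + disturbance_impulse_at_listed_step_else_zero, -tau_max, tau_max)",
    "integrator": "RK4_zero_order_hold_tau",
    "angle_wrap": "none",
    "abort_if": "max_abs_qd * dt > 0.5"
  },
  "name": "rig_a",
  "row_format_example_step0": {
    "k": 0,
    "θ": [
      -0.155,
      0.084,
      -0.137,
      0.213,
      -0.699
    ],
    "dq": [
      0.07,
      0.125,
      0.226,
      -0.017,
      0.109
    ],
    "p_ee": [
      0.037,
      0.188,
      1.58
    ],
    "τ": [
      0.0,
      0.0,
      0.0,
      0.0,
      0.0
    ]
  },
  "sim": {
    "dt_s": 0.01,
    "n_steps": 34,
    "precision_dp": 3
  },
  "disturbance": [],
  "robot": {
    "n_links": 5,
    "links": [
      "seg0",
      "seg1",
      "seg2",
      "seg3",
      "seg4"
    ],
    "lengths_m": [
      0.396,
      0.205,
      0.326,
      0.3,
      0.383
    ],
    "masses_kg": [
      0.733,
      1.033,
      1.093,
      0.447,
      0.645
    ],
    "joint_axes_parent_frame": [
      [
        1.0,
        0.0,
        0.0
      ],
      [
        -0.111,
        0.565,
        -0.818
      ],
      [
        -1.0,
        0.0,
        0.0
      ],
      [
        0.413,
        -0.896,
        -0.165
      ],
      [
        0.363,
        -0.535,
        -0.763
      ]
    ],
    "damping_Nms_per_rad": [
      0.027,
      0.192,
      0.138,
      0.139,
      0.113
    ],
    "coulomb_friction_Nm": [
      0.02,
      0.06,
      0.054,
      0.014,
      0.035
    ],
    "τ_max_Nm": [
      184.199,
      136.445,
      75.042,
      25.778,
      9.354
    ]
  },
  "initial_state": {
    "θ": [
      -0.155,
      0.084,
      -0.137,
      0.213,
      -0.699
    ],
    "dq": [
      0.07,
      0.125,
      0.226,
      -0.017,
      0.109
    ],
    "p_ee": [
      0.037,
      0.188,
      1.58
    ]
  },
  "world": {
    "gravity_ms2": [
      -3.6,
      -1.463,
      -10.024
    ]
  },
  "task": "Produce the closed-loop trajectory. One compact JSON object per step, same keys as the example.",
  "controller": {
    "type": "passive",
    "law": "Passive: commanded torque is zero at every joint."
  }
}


{"k":1,"\u03b8":[-0.155,0.085,-0.135,0.213,-0.701],"dq":[0.027,0.029,0.08,0.03,-0.409],"p_ee":[0.038,0.189,1.579],"\u03c4":[0.0,0.0,0.0,0.0,0.0]}
{"k":2,"\u03b8":[-0.154,0.085,-0.135,0.214,-0.707],"dq":[-0.011,-0.063,-0.048,0.064,-0.845],"p_ee":[0.039,0.19,1.579],"\u03c4":[0.0,0.0,0.0,0.0,0.0]}
{"k":3,"\u03b8":[-0.155,0.084,-0.136,0.214,-0.717],"dq":[-0.045,-0.157,-0.16,0.084,-1.212],"p_ee":[0.039,0.191,1.578],"\u03c4":[0.0,0.0,0.0,0.0,0.0]}
{"k":4,"\u03b8":[-0.155,0.081,-0.139,0.215,-0.731],"dq":[-0.077,-0.254,-0.265,0.089,-1.53],"p_ee":[0.038,0.192,1.577],"\u03c4":[0.0,0.0,0.0,0.0,0.0]}
{"k":5,"\u03b8":[-0.156,0.078,-0.142,0.216,-0.748],"dq":[-0.109,-0.355,-0.366,0.08,-1.808],"p_ee":[0.038,0.194,1.576],"\u03c4":[0.0,0.0,0.0,0.0,0.0]}
{"k":6,"\u03b8":[-0.158,0.074,-0.146,0.217,-0.767],"dq":[-0.14,-0.46,-0.465,0.059,-2.052],"p_ee":[0.037,0.195,1.575],"\u03c4":[0.0,0.0,0.0,0.0,0.0]}
{"k":7,"\u03b8":[-0.159,0.069,-0.151,0.217,-0.789],"dq":[-0.172,-0.57,-0.561,0.026,-2.268],"p_ee":[0.035,0.196,1.574],"\u03c4":[0.0,0.0,0.0,0.0,0.0]}
{"k":8,"\u03b8":[-0.161,0.063,-0.157,0.217,-0.812],"dq":[-0.204,-0.683,-0.657,-0.015,-2.462],"p_ee":[0.033,0.197,1.572],"\u03c4":[0.0,0.0,0.0,0.0,0.0]}
{"k":9,"\u03b8":[-0.163,0.056,-0.164,0.217,-0.838],"dq":[-0.237,-0.8,-0.753,-0.062,-2.64],"p_ee":[0.031,0.199,1.57],"\u03c4":[0.0,0.0,0.0,0.0,0.0]}
{"k":10,"\u03b8":[-0.166,0.047,-0.172,0.216,-0.865],"dq":[-0.271,-0.923,-0.85,-0.119,-2.798],"p_ee":[0.028,0.2,1.568],"\u03c4":[0.0,0.0,0.0,0.0,0.0]}
{"k":11,"\u03b8":[-0.169,0.037,-0.181,0.214,-0.894],"dq":[-0.306,-1.053,-0.948,-0.186,-2.94],"p_ee":[0.025,0.201,1.566],"\u03c4":[0.0,0.0,0.0,0.0,0.0]}
{"k":12,"\u03b8":[-0.172,0.026,-0.191,0.212,-0.924],"dq":[-0.344,-1.192,-1.048,-0.263,-3.066],"p_ee":[0.022,0.202,1.564],"\u03c4":[0.0,0.0,0.0,0.0,0.0]}
{"k":13,"\u03b8":[-0.175,0.013,-0.202,0.209,-0.955],"dq":[-0.383,-1.341,-1.15,-0.349,-3.177],"p_ee":[0.018,0.203,1.561],"\u03c4":[0.0,0.0,0.0,0.0,0.0]}
{"k":14,"\u03b8":[-0.179,-0.001,-0.214,0.205,-0.987],"dq":[-0.425,-1.5,-1.254,-0.445,-3.274],"p_ee":[0.013,0.205,1.559],"\u03c4":[0.0,0.0,0.0,0.0,0.0]}
{"k":15,"\u03b8":[-0.184,-0.017,-0.227,0.2,-1.021],"dq":[-0.469,-1.673,-1.36,-0.55,-3.356],"p_ee":[0.008,0.206,1.556],"\u03c4":[0.0,0.0,0.0,0.0,0.0]}
{"k":16,"\u03b8":[-0.189,-0.035,-0.241,0.194,-1.054],"dq":[-0.516,-1.861,-1.468,-0.664,-3.422],"p_ee":[0.002,0.207,1.552],"\u03c4":[0.0,0.0,0.0,0.0,0.0]}
{"k":17,"\u03b8":[-0.194,-0.054,-0.257,0.187,-1.089],"dq":[-0.565,-2.065,-1.577,-0.786,-3.472],"p_ee":[-0.004,0.208,1.549],"\u03c4":[0.0,0.0,0.0,0.0,0.0]}
{"k":18,"\u03b8":[-0.2,-0.076,-0.273,0.178,-1.124],"dq":[-0.618,-2.29,-1.686,-0.917,-3.503],"p_ee":[-0.011,0.209,1.545],"\u03c4":[0.0,0.0,0.0,0.0,0.0]}
{"k":19,"\u03b8":[-0.207,-0.1,-0.29,0.169,-1.159],"dq":[-0.673,-2.536,-1.795,-1.053,-3.514],"p_ee":[-0.018,0.209,1.541],"\u03c4":[0.0,0.0,0.0,0.0,0.0]}
{"k":20,"\u03b8":[-0.214,-0.127,-0.309,0.157,-1.194],"dq":[-0.732,-2.807,-1.901,-1.194,-3.505],"p_ee":[-0.026,0.21,1.536],"\u03c4":[0.0,0.0,0.0,0.0,0.0]}
{"k":21,"\u03b8":[-0.221,-0.156,-0.328,0.145,-1.229],"dq":[-0.794,-3.106,-2.004,-1.336,-3.472],"p_ee":[-0.035,0.211,1.532],"\u03c4":[0.0,0.0,0.0,0.0,0.0]}
{"k":22,"\u03b8":[-0.23,-0.189,-0.349,0.131,-1.263],"dq":[-0.858,-3.435,-2.1,-1.476,-3.417],"p_ee":[-0.044,0.211,1.527],"\u03c4":[0.0,0.0,0.0,0.0,0.0]}
{"k":23,"\u03b8":[-0.238,-0.225,-0.37,0.115,-1.297],"dq":[-0.924,-3.797,-2.186,-1.608,-3.338],"p_ee":[-0.054,0.211,1.521],"\u03c4":[0.0,0.0,0.0,0.0,0.0]}
{"k":24,"\u03b8":[-0.248,-0.265,-0.392,0.099,-1.33],"dq":[-0.992,-4.191,-2.258,-1.727,-3.237],"p_ee":[-0.065,0.212,1.516],"\u03c4":[0.0,0.0,0.0,0.0,0.0]}
{"k":25,"\u03b8":[-0.258,-0.309,-0.415,0.081,-1.362],"dq":[-1.06,-4.616,-2.311,-1.825,-3.119],"p_ee":[-0.077,0.211,1.51],"\u03c4":[0.0,0.0,0.0,0.0,0.0]}
{"k":26,"\u03b8":[-0.269,-0.357,-0.439,0.062,-1.392],"dq":[-1.127,-5.068,-2.34,-1.894,-2.992],"p_ee":[-0.09,0.211,1.503],"\u03c4":[0.0,0.0,0.0,0.0,0.0]}
{"k":27,"\u03b8":[-0.281,-0.41,-0.462,0.043,-1.422],"dq":[-1.19,-5.538,-2.336,-1.929,-2.867],"p_ee":[-0.103,0.21,1.496],"\u03c4":[0.0,0.0,0.0,0.0,0.0]}
{"k":28,"\u03b8":[-0.293,-0.468,-0.485,0.024,-1.45],"dq":[-1.245,-6.008,-2.295,-1.921,-2.761],"p_ee":[-0.118,0.209,1.489],"\u03c4":[0.0,0.0,0.0,0.0,0.0]}
{"k":29,"\u03b8":[-0.306,-0.531,-0.508,0.005,-1.477],"dq":[-1.29,-6.458,-2.211,-1.871,-2.693],"p_ee":[-0.134,0.207,1.482],"\u03c4":[0.0,0.0,0.0,0.0,0.0]}
{"k":30,"\u03b8":[-0.319,-0.597,-0.529,-0.014,-1.504],"dq":[-1.321,-6.858,-2.08,-1.783,-2.683],"p_ee":[-0.15,0.205,1.474],"\u03c4":[0.0,0.0,0.0,0.0,0.0]}
{"k":31,"\u03b8":[-0.332,-0.667,-0.549,-0.031,-1.531],"dq":[-1.334,-7.178,-1.905,-1.667,-2.749],"p_ee":[-0.167,0.202,1.465],"\u03c4":[0.0,0.0,0.0,0.0,0.0]}
{"k":32,"\u03b8":[-0.345,-0.74,-0.567,-0.047,-1.559],"dq":[-1.329,-7.393,-1.693,-1.543,-2.897],"p_ee":[-0.186,0.198,1.456],"\u03c4":[0.0,0.0,0.0,0.0,0.0]}
{"k":33,"\u03b8":[-0.359,-0.815,-0.583,-0.062,-1.589],"dq":[-1.305,-7.489,-1.454,-1.434,-3.122],"p_ee":[-0.204,0.193,1.447],"\u03c4":[0.0,0.0,0.0,0.0,0.0]}
{"k":34,"\u03b8":[-0.371,-0.89,-0.596,-0.076,-1.622],"dq":[-1.266,-7.466,-1.203,-1.362,-3.402],"p_ee":[-0.224,0.188,1.437]}


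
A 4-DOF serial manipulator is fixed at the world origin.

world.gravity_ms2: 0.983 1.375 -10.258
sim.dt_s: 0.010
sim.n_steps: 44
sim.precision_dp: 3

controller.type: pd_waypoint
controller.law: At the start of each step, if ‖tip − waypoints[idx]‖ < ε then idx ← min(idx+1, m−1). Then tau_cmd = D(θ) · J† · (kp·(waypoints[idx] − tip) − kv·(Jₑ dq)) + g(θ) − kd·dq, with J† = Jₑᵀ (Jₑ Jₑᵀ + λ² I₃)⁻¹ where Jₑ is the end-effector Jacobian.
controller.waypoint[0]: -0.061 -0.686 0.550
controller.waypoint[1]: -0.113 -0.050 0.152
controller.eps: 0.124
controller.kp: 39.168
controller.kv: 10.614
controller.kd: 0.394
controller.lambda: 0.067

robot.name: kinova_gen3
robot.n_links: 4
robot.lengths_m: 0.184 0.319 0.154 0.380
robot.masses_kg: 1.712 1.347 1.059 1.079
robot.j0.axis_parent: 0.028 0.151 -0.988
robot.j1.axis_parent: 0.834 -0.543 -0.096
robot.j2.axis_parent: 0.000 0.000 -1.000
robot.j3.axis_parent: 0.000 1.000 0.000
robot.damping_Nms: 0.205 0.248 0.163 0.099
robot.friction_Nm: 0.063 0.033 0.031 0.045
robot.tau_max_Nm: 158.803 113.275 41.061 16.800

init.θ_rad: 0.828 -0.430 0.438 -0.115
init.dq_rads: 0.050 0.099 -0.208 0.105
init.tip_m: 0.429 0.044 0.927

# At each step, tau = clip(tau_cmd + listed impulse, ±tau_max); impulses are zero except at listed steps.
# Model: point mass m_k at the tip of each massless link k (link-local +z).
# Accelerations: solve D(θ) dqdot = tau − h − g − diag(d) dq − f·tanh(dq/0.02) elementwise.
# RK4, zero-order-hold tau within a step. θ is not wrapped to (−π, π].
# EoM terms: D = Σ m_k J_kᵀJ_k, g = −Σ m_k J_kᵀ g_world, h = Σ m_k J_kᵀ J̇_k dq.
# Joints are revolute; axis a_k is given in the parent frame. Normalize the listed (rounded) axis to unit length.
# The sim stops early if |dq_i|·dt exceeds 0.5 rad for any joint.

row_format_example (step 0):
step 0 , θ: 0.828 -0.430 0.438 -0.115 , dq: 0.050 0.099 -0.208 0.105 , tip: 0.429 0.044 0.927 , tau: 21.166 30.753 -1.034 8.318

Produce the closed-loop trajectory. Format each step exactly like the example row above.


step 1 , θ: 0.833 -0.428 0.443 -0.116 , dq: 0.880 0.318 -0.382 -0.364 , tip: 0.428 0.042 0.928 , tau: 19.331 28.371 -0.879 7.715
step 2 , θ: 0.845 -0.423 0.451 -0.122 , dq: 1.644 0.530 -0.060 -0.770 , tip: 0.426 0.038 0.929 , tau: 17.834 26.213 -0.959 7.202
step 3 , θ: 0.865 -0.417 0.452 -0.131 , dq: 2.368 0.703 -0.145 -1.134 , tip: 0.424 0.031 0.930 , tau: 16.585 24.073 -0.906 6.682
step 4 , θ: 0.893 -0.409 0.453 -0.144 , dq: 3.079 0.859 -0.043 -1.478 , tip: 0.421 0.023 0.932 , tau: 15.503 22.179 -0.948 6.216
step 5 , θ: 0.927 -0.400 0.451 -0.161 , dq: 3.788 0.985 -0.116 -1.807 , tip: 0.418 0.012 0.933 , tau: 14.517 20.443 -0.933 5.776
step 6 , θ: 0.968 -0.389 0.449 -0.181 , dq: 4.502 1.088 -0.215 -2.126 , tip: 0.414 0.000 0.935 , tau: 13.542 18.963 -0.917 5.377
step 7 , θ: 1.017 -0.378 0.446 -0.203 , dq: 5.220 1.166 -0.381 -2.426 , tip: 0.410 -0.013 0.936 , tau: 12.518 17.723 -0.883 5.001
step 8 , θ: 1.073 -0.366 0.441 -0.229 , dq: 5.934 1.221 -0.541 -2.698 , tip: 0.406 -0.028 0.937 , tau: 11.402 16.741 -0.859 4.639
step 9 , θ: 1.135 -0.354 0.434 -0.257 , dq: 6.629 1.249 -0.746 -2.929 , tip: 0.401 -0.044 0.938 , tau: 10.180 15.976 -0.824 4.284
step 10 , θ: 1.205 -0.341 0.426 -0.287 , dq: 7.286 1.249 -0.950 -3.105 , tip: 0.396 -0.061 0.937 , tau: 8.866 15.416 -0.798 3.930
step 11 , θ: 1.281 -0.329 0.415 -0.319 , dq: 7.882 1.220 -1.156 -3.219 , tip: 0.391 -0.079 0.937 , tau: 7.504 15.021 -0.780 3.580
step 12 , θ: 1.362 -0.317 0.403 -0.351 , dq: 8.397 1.160 -1.342 -3.265 , tip: 0.385 -0.098 0.935 , tau: 6.149 14.761 -0.780 3.235
step 13 , θ: 1.448 -0.306 0.389 -0.384 , dq: 8.811 1.072 -1.493 -3.248 , tip: 0.379 -0.118 0.933 , tau: 4.857 14.608 -0.802 2.901
step 14 , θ: 1.538 -0.296 0.373 -0.416 , dq: 9.110 0.956 -1.597 -3.175 , tip: 0.373 -0.138 0.930 , tau: 3.675 14.536 -0.854 2.586
step 15 , θ: 1.630 -0.287 0.357 -0.447 , dq: 9.287 0.817 -1.644 -3.060 , tip: 0.367 -0.159 0.926 , tau: 2.633 14.525 -0.936 2.297
step 16 , θ: 1.723 -0.280 0.340 -0.477 , dq: 9.340 0.660 -1.631 -2.916 , tip: 0.360 -0.180 0.922 , tau: 1.743 14.558 -1.048 2.037
step 17 , θ: 1.816 -0.274 0.324 -0.505 , dq: 9.276 0.492 -1.558 -2.756 , tip: 0.353 -0.202 0.917 , tau: 1.003 14.620 -1.188 1.812
step 18 , θ: 1.908 -0.270 0.309 -0.532 , dq: 9.104 0.318 -1.433 -2.593 , tip: 0.346 -0.224 0.912 , tau: 0.401 14.700 -1.350 1.621
step 19 , θ: 1.998 -0.267 0.295 -0.557 , dq: 8.842 0.144 -1.266 -2.434 , tip: 0.339 -0.245 0.906 , tau: -0.081 14.790 -1.529 1.464
step 20 , θ: 2.085 -0.267 0.284 -0.581 , dq: 8.508 -0.023 -1.067 -2.285 , tip: 0.331 -0.267 0.899 , tau: -0.464 14.885 -1.718 1.338
step 21 , θ: 2.168 -0.268 0.274 -0.603 , dq: 8.121 -0.180 -0.846 -2.148 , tip: 0.322 -0.289 0.893 , tau: -0.770 14.982 -1.912 1.241
step 22 , θ: 2.247 -0.270 0.267 -0.624 , dq: 7.699 -0.324 -0.620 -2.025 , tip: 0.313 -0.310 0.885 , tau: -1.019 15.079 -2.102 1.167
step 23 , θ: 2.322 -0.274 0.261 -0.643 , dq: 7.259 -0.453 -0.398 -1.915 , tip: 0.304 -0.331 0.878 , tau: -1.226 15.176 -2.285 1.114
step 24 , θ: 2.392 -0.280 0.258 -0.662 , dq: 6.813 -0.567 -0.187 -1.815 , tip: 0.294 -0.351 0.870 , tau: -1.404 15.271 -2.458 1.077
step 25 , θ: 2.458 -0.286 0.258 -0.680 , dq: 6.372 -0.666 0.006 -1.725 , tip: 0.284 -0.371 0.862 , tau: -1.563 15.359 -2.617 1.054
step 26 , θ: 2.520 -0.293 0.258 -0.697 , dq: 5.945 -0.753 0.162 -1.643 , tip: 0.274 -0.390 0.853 , tau: -1.710 15.418 -2.750 1.041
step 27 , θ: 2.577 -0.301 0.261 -0.713 , dq: 5.534 -0.825 0.303 -1.565 , tip: 0.263 -0.409 0.845 , tau: -1.847 15.473 -2.872 1.035
step 28 , θ: 2.630 -0.309 0.264 -0.728 , dq: 5.143 -0.883 0.429 -1.488 , tip: 0.252 -0.427 0.836 , tau: -1.977 15.522 -2.984 1.034
step 29 , θ: 2.680 -0.318 0.269 -0.742 , dq: 4.774 -0.928 0.537 -1.414 , tip: 0.241 -0.444 0.827 , tau: -2.099 15.562 -3.083 1.039
step 30 , θ: 2.726 -0.328 0.275 -0.756 , dq: 4.428 -0.963 0.628 -1.341 , tip: 0.229 -0.460 0.818 , tau: -2.215 15.590 -3.171 1.047
step 31 , θ: 2.768 -0.338 0.282 -0.769 , dq: 4.106 -0.988 0.703 -1.269 , tip: 0.218 -0.476 0.810 , tau: -2.322 15.604 -3.247 1.060
step 32 , θ: 2.808 -0.348 0.289 -0.782 , dq: 3.805 -1.004 0.763 -1.199 , tip: 0.206 -0.490 0.801 , tau: -2.419 15.604 -3.312 1.076
step 33 , θ: 2.845 -0.358 0.297 -0.793 , dq: 3.526 -1.013 0.808 -1.130 , tip: 0.195 -0.504 0.792 , tau: -2.505 15.589 -3.366 1.095
step 34 , θ: 2.879 -0.368 0.305 -0.804 , dq: 3.268 -1.015 0.841 -1.064 , tip: 0.183 -0.517 0.783 , tau: -2.580 15.561 -3.411 1.118
step 35 , θ: 2.910 -0.378 0.314 -0.814 , dq: 3.028 -1.013 0.862 -0.999 , tip: 0.171 -0.530 0.775 , tau: -2.641 15.520 -3.445 1.143
step 36 , θ: 2.939 -0.388 0.322 -0.824 , dq: 2.807 -1.006 0.873 -0.936 , tip: 0.160 -0.541 0.766 , tau: -2.688 15.467 -3.472 1.170
step 37 , θ: 2.966 -0.398 0.331 -0.833 , dq: 2.601 -0.995 0.876 -0.877 , tip: 0.149 -0.552 0.758 , tau: -2.720 15.404 -3.490 1.200
step 38 , θ: 2.991 -0.408 0.340 -0.842 , dq: 2.412 -0.981 0.871 -0.819 , tip: 0.138 -0.562 0.750 , tau: -2.738 15.332 -3.502 1.232
step 39 , θ: 3.014 -0.418 0.348 -0.850 , dq: 2.236 -0.965 0.860 -0.765 , tip: 0.127 -0.571 0.742 , tau: -2.742 15.253 -3.507 1.266
step 40 , θ: 3.036 -0.427 0.357 -0.857 , dq: 2.074 -0.947 0.843 -0.714 , tip: 0.117 -0.580 0.735 , tau: -2.732 15.168 -3.506 1.301
step 41 , θ: 3.056 -0.437 0.365 -0.864 , dq: 1.924 -0.927 0.823 -0.667 , tip: 0.107 -0.588 0.727 , tau: -2.709 15.079 -3.500 1.338
step 42 , θ: 3.075 -0.446 0.373 -0.870 , dq: 1.785 -0.905 0.798 -0.622 , tip: 0.097 -0.596 0.720 , tau: -2.674 14.986 -3.490 1.376
step 43 , θ: 3.092 -0.455 0.381 -0.876 , dq: 1.656 -0.883 0.771 -0.581 , tip: 0.087 -0.603 0.713 , tau: -2.627 14.890 -3.476 1.415
step 44 , θ: 3.108 -0.463 0.389 -0.882 , dq: 1.537 -0.860 0.742 -0.543 , tip: 0.078 -0.609 0.706


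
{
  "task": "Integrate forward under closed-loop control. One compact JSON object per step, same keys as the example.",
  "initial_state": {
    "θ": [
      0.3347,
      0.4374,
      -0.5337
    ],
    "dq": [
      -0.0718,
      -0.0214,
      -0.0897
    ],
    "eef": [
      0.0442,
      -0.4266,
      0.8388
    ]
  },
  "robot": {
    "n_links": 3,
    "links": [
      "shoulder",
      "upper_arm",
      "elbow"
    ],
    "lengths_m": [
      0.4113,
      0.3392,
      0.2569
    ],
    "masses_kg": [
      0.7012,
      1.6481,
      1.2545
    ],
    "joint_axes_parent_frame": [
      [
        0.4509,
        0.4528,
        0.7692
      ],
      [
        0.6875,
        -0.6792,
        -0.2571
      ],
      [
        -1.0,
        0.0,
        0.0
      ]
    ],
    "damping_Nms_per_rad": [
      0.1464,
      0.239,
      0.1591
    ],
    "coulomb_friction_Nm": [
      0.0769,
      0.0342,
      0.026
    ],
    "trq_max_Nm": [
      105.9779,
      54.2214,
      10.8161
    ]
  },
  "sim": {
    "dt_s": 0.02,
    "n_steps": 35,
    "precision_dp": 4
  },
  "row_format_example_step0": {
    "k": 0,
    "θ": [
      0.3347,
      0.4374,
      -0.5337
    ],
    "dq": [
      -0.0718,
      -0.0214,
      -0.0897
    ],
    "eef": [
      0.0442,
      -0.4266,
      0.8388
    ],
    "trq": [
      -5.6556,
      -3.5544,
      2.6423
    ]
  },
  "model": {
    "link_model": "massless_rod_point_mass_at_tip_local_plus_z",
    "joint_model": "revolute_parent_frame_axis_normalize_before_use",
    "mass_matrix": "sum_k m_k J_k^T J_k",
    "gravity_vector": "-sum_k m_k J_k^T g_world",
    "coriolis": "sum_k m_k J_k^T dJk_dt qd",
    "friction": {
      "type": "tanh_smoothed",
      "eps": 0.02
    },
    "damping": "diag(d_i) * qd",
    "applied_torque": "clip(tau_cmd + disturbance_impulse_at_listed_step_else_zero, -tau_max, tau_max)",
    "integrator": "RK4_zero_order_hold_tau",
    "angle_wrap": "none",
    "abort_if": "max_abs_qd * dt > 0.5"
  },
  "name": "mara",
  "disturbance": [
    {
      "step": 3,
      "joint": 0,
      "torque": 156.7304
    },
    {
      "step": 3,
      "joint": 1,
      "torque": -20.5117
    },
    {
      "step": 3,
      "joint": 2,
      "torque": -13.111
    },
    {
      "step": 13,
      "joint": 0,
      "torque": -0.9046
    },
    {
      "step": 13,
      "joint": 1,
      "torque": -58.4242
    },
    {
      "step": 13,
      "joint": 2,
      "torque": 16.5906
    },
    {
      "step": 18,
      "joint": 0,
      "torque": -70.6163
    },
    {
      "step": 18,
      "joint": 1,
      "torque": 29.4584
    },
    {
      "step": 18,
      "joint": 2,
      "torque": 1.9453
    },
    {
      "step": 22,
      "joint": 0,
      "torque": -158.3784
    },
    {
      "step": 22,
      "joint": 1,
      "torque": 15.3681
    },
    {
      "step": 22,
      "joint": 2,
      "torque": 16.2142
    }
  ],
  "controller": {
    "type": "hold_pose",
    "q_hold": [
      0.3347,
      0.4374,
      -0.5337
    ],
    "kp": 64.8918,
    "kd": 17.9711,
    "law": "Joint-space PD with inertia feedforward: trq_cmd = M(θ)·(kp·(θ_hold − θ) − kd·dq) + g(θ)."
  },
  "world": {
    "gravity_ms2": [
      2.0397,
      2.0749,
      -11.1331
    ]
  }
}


{"k":1,"\u03b8":[0.3336,0.4371,-0.5349],"dq":[-0.0415,-0.0063,-0.0303],"eef":[0.0435,-0.4263,0.8389],"trq":[-6.1253,-3.5215,2.6613]}
{"k":2,"\u03b8":[0.3329,0.4371,-0.5352],"dq":[-0.0222,0.0002,-0.0028],"eef":[0.0431,-0.4261,0.839],"trq":[-6.4605,-3.492,2.6804]}
{"k":3,"\u03b8":[0.3326,0.4371,-0.5352],"dq":[-0.0109,0.0013,0.0029],"eef":[0.0429,-0.426,0.8391],"trq":[105.9779,-23.9803,-10.4103]}
{"k":4,"\u03b8":[0.3456,0.4289,-0.5553],"dq":[1.3211,-0.8028,-1.957],"eef":[0.0557,-0.4304,0.8344],"trq":[-49.0486,4.1263,7.5748]}
{"k":5,"\u03b8":[0.3676,0.4167,-0.5843],"dq":[0.8719,-0.4243,-0.9799],"eef":[0.0766,-0.4372,0.8266],"trq":[-36.8861,1.7251,6.09]}
{"k":6,"\u03b8":[0.3817,0.4105,-0.5984],"dq":[0.5323,-0.2095,-0.4498],"eef":[0.0893,-0.4411,0.822],"trq":[-28.1576,0.1247,5.0757]}
{"k":7,"\u03b8":[0.3898,0.4075,-0.6044],"dq":[0.2863,-0.0837,-0.1542],"eef":[0.0964,-0.4433,0.8195],"trq":[-21.9093,-0.9656,4.3761]}
{"k":8,"\u03b8":[0.3939,0.4066,-0.6058],"dq":[0.1132,-0.0094,0.0097],"eef":[0.0996,-0.4443,0.8185],"trq":[-17.4454,-1.7205,3.8917]}
{"k":9,"\u03b8":[0.3949,0.4068,-0.6049],"dq":[-0.0077,0.0283,0.0785],"eef":[0.1002,-0.4446,0.8184],"trq":[-14.2684,-2.2342,3.5674]}
{"k":10,"\u03b8":[0.394,0.4076,-0.6029],"dq":[-0.0848,0.0518,0.1214],"eef":[0.0992,-0.4444,0.8189],"trq":[-12.0549,-2.59,3.3396]}
{"k":11,"\u03b8":[0.3918,0.4088,-0.6002],"dq":[-0.133,0.0654,0.1448],"eef":[0.0972,-0.4438,0.8196],"trq":[-10.488,-2.8416,3.1787]}
{"k":12,"\u03b8":[0.3889,0.4102,-0.5972],"dq":[-0.1611,0.0725,0.1557],"eef":[0.0945,-0.4431,0.8206],"trq":[-9.3806,-3.0197,3.0649]}
{"k":13,"\u03b8":[0.3855,0.4117,-0.5941],"dq":[-0.1753,0.0753,0.1586],"eef":[0.0915,-0.4422,0.8217],"trq":[-9.5065,-54.2214,10.8161]}
{"k":14,"\u03b8":[0.3777,0.3906,-0.6113],"dq":[-0.5976,-2.1646,-1.813],"eef":[0.0939,-0.4348,0.8259],"trq":[-7.6084,15.9351,-0.0701]}
{"k":15,"\u03b8":[0.3677,0.3564,-0.6373],"dq":[-0.4109,-1.2684,-0.8307],"eef":[0.0996,-0.4231,0.8321],"trq":[-7.1671,10.4229,0.6698]}
{"k":16,"\u03b8":[0.3607,0.337,-0.6483],"dq":[-0.2927,-0.6777,-0.288],"eef":[0.1018,-0.4155,0.8366],"trq":[-6.9242,6.4809,1.2481]}
{"k":17,"\u03b8":[0.3556,0.3274,-0.6509],"dq":[-0.215,-0.2896,0.0113],"eef":[0.1017,-0.4109,0.8397],"trq":[-6.8036,3.6653,1.692]}
{"k":18,"\u03b8":[0.3518,0.3241,-0.6492],"dq":[-0.1642,-0.0411,0.1567],"eef":[0.1002,-0.4084,0.8418],"trq":[-77.3713,31.113,3.9847]}
{"k":19,"\u03b8":[0.339,0.3331,-0.6453],"dq":[-1.1085,0.9458,0.2431],"eef":[0.088,-0.4072,0.8432],"trq":[19.7047,-10.8787,1.5641]}
{"k":20,"\u03b8":[0.321,0.3501,-0.6394],"dq":[-0.7027,0.7562,0.3343],"eef":[0.0692,-0.4066,0.8438],"trq":[12.0245,-8.8276,1.9553]}
{"k":21,"\u03b8":[0.3097,0.3637,-0.6326],"dq":[-0.4289,0.5962,0.3415],"eef":[0.0564,-0.4066,0.844],"trq":[6.5159,-7.281,2.2421]}
{"k":22,"\u03b8":[0.303,0.3743,-0.626],"dq":[-0.2431,0.4696,0.3192],"eef":[0.0477,-0.407,0.8438],"trq":[-105.9779,9.2266,10.8161]}
{"k":23,"\u03b8":[0.2829,0.3833,-0.6266],"dq":[-1.7538,0.4437,-0.3333],"eef":[0.0306,-0.403,0.8452],"trq":[40.4353,-11.2107,-0.5661]}
{"k":24,"\u03b8":[0.2551,0.3919,-0.6292],"dq":[-1.0333,0.4065,0.0445],"eef":[0.0083,-0.396,0.8473],"trq":[26.6855,-9.142,0.4194]}
{"k":25,"\u03b8":[0.2393,0.3993,-0.6269],"dq":[-0.5532,0.3294,0.1725],"eef":[-0.0053,-0.392,0.8485],"trq":[16.8155,-7.4958,1.1579]}
{"k":26,"\u03b8":[0.2314,0.4052,-0.623],"dq":[-0.2311,0.2564,0.2142],"eef":[-0.013,-0.3902,0.849],"trq":[9.7329,-6.2562,1.6936]}
{"k":27,"\u03b8":[0.229,0.4097,-0.6186],"dq":[-0.0169,0.1975,0.2232],"eef":[-0.0165,-0.3901,0.849],"trq":[4.6563,-5.3517,2.0779]}
{"k":28,"\u03b8":[0.23,0.4132,-0.6143],"dq":[0.1203,0.151,0.2129],"eef":[-0.0172,-0.391,0.8487],"trq":[1.0696,-4.7045,2.3509]}
{"k":29,"\u03b8":[0.2333,0.4158,-0.6101],"dq":[0.2065,0.117,0.2009],"eef":[-0.0161,-0.3926,0.8482],"trq":[-1.4839,-4.2473,2.5426]}
{"k":30,"\u03b8":[0.2379,0.4179,-0.6063],"dq":[0.2579,0.0926,0.19],"eef":[-0.0138,-0.3945,0.8476],"trq":[-3.3023,-3.9274,2.6759]}
{"k":31,"\u03b8":[0.2433,0.4196,-0.6026],"dq":[0.2851,0.075,0.1798],"eef":[-0.0108,-0.3967,0.847],"trq":[-4.592,-3.7053,2.7672]}
{"k":32,"\u03b8":[0.2491,0.421,-0.5991],"dq":[0.2957,0.0621,0.1699],"eef":[-0.0074,-0.3989,0.8463],"trq":[-5.5019,-3.5523,2.8287]}
{"k":33,"\u03b8":[0.255,0.4221,-0.5958],"dq":[0.2951,0.0523,0.1601],"eef":[-0.0039,-0.4011,0.8456],"trq":[-6.1392,-3.4479,2.8689]}
{"k":34,"\u03b8":[0.2609,0.4231,-0.5927],"dq":[0.2872,0.0448,0.1504],"eef":[-0.0003,-0.4032,0.845],"trq":[-6.5814,-3.3776,2.8942]}
{"k":35,"\u03b8":[0.2665,0.4239,-0.5898],"dq":[0.2747,0.0389,0.1407],"eef":[0.0032,-0.4052,0.8443]}


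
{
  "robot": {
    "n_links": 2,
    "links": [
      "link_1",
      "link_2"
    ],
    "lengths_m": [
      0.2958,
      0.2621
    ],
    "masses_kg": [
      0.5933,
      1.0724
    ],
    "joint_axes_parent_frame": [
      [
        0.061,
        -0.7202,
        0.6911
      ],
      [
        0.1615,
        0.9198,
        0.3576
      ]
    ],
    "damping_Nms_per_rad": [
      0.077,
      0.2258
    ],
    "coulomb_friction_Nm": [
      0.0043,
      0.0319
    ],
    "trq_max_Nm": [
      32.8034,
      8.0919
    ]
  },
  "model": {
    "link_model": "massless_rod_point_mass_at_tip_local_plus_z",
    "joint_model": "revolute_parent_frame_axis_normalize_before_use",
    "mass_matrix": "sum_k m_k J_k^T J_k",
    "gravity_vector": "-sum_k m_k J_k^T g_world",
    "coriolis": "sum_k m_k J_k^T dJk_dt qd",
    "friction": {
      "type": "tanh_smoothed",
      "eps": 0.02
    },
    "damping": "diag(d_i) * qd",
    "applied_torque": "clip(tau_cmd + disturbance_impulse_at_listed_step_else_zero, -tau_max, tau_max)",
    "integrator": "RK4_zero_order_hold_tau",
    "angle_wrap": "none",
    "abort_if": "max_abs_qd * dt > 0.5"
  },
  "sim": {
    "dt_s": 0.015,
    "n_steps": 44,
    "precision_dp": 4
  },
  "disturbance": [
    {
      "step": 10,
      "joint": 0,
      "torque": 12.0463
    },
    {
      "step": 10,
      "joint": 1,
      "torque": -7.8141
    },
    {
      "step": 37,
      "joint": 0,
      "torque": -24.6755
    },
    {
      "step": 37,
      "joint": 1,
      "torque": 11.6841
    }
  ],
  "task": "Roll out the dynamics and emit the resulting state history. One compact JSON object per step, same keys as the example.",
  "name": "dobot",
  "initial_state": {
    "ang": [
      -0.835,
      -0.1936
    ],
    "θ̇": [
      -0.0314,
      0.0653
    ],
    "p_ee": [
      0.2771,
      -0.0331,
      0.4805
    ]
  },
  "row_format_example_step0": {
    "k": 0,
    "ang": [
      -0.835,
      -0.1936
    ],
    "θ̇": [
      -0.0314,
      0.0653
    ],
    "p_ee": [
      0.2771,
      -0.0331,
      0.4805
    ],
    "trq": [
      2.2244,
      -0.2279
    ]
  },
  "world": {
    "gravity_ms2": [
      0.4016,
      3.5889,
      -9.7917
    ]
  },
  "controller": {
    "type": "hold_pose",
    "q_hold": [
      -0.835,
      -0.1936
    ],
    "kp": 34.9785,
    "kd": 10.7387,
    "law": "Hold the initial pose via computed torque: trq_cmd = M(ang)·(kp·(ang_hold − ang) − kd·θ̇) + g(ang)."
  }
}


{"k":1,"ang":[-0.8355,-0.193],"\u03b8\u0307":[-0.0406,0.0237],"p_ee":[0.2774,-0.0333,0.4803],"trq":[2.2084,-0.2144]}
{"k":2,"ang":[-0.8362,-0.1928],"\u03b8\u0307":[-0.0397,0.006],"p_ee":[0.2776,-0.0334,0.4802],"trq":[2.1938,-0.2047]}
{"k":3,"ang":[-0.8367,-0.1927],"\u03b8\u0307":[-0.0333,0.0023],"p_ee":[0.2778,-0.0335,0.4801],"trq":[2.1807,-0.1978]}
{"k":4,"ang":[-0.8372,-0.1927],"\u03b8\u0307":[-0.0267,0.0014],"p_ee":[0.2779,-0.0336,0.48],"trq":[2.169,-0.192]}
{"k":5,"ang":[-0.8375,-0.1927],"\u03b8\u0307":[-0.0207,0.001],"p_ee":[0.2781,-0.0337,0.4799],"trq":[2.1584,-0.1869]}
{"k":6,"ang":[-0.8378,-0.1927],"\u03b8\u0307":[-0.0156,0.0008],"p_ee":[0.2781,-0.0337,0.4798],"trq":[2.1491,-0.1824]}
{"k":7,"ang":[-0.838,-0.1926],"\u03b8\u0307":[-0.0112,0.0005],"p_ee":[0.2782,-0.0337,0.4798],"trq":[2.1408,-0.1784]}
{"k":8,"ang":[-0.8381,-0.1926],"\u03b8\u0307":[-0.0074,0.0003],"p_ee":[0.2783,-0.0338,0.4798],"trq":[2.1335,-0.1749]}
{"k":9,"ang":[-0.8382,-0.1926],"\u03b8\u0307":[-0.0043,0.0001],"p_ee":[0.2783,-0.0338,0.4798],"trq":[2.127,-0.1718]}
{"k":10,"ang":[-0.8383,-0.1926],"\u03b8\u0307":[-0.0017,-0.0001],"p_ee":[0.2783,-0.0338,0.4797],"trq":[14.1677,-7.9832]}
{"k":11,"ang":[-0.8378,-0.2053],"\u03b8\u0307":[0.0917,-1.636],"p_ee":[0.2762,-0.0314,0.4808],"trq":[0.1214,1.1229]}
{"k":12,"ang":[-0.8355,-0.2257],"\u03b8\u0307":[0.205,-1.1003],"p_ee":[0.2724,-0.0274,0.4826],"trq":[0.3371,0.9814]}
{"k":13,"ang":[-0.832,-0.2393],"\u03b8\u0307":[0.2523,-0.7336],"p_ee":[0.2691,-0.0245,0.4841],"trq":[0.5329,0.8581]}
{"k":14,"ang":[-0.8281,-0.2483],"\u03b8\u0307":[0.262,-0.4769],"p_ee":[0.2664,-0.0222,0.4854],"trq":[0.7101,0.7501]}
{"k":15,"ang":[-0.8242,-0.254],"\u03b8\u0307":[0.2503,-0.2945],"p_ee":[0.2642,-0.0206,0.4865],"trq":[0.8699,0.655]}
{"k":16,"ang":[-0.8206,-0.2574],"\u03b8\u0307":[0.2268,-0.1635],"p_ee":[0.2625,-0.0195,0.4874],"trq":[1.014,0.5708]}
{"k":17,"ang":[-0.8174,-0.2591],"\u03b8\u0307":[0.1974,-0.069],"p_ee":[0.2611,-0.0187,0.4881],"trq":[1.1436,0.4959]}
{"k":18,"ang":[-0.8147,-0.2596],"\u03b8\u0307":[0.1636,-0.0054],"p_ee":[0.2601,-0.0182,0.4886],"trq":[1.2599,0.43]}
{"k":19,"ang":[-0.8126,-0.2595],"\u03b8\u0307":[0.1191,0.0159],"p_ee":[0.2594,-0.0179,0.489],"trq":[1.3642,0.3768]}
{"k":20,"ang":[-0.8111,-0.2592],"\u03b8\u0307":[0.0757,0.0224],"p_ee":[0.259,-0.0177,0.4892],"trq":[1.4575,0.3313]}
{"k":21,"ang":[-0.8103,-0.2589],"\u03b8\u0307":[0.0379,0.026],"p_ee":[0.2587,-0.0176,0.4894],"trq":[1.5409,0.291]}
{"k":22,"ang":[-0.8099,-0.2585],"\u03b8\u0307":[0.0059,0.0286],"p_ee":[0.2587,-0.0177,0.4894],"trq":[1.6151,0.2551]}
{"k":23,"ang":[-0.81,-0.258],"\u03b8\u0307":[-0.0202,0.0317],"p_ee":[0.2588,-0.0178,0.4894],"trq":[1.6804,0.223]}
{"k":24,"ang":[-0.8105,-0.2575],"\u03b8\u0307":[-0.0415,0.0345],"p_ee":[0.259,-0.0179,0.4893],"trq":[1.7381,0.1945]}
{"k":25,"ang":[-0.8113,-0.257],"\u03b8\u0307":[-0.0591,0.0364],"p_ee":[0.2594,-0.0181,0.4891],"trq":[1.7892,0.1692]}
{"k":26,"ang":[-0.8123,-0.2564],"\u03b8\u0307":[-0.0735,0.0377],"p_ee":[0.2598,-0.0184,0.4889],"trq":[1.8344,0.1466]}
{"k":27,"ang":[-0.8134,-0.2559],"\u03b8\u0307":[-0.085,0.0384],"p_ee":[0.2603,-0.0186,0.4886],"trq":[1.8745,0.1265]}
{"k":28,"ang":[-0.8148,-0.2553],"\u03b8\u0307":[-0.0939,0.0388],"p_ee":[0.2608,-0.019,0.4883],"trq":[1.9097,0.1087]}
{"k":29,"ang":[-0.8162,-0.2547],"\u03b8\u0307":[-0.1006,0.0389],"p_ee":[0.2614,-0.0193,0.488],"trq":[1.9408,0.0929]}
{"k":30,"ang":[-0.8178,-0.2541],"\u03b8\u0307":[-0.1054,0.0388],"p_ee":[0.262,-0.0196,0.4877],"trq":[1.968,0.079]}
{"k":31,"ang":[-0.8194,-0.2535],"\u03b8\u0307":[-0.1085,0.0385],"p_ee":[0.2627,-0.02,0.4874],"trq":[1.9918,0.0666]}
{"k":32,"ang":[-0.821,-0.253],"\u03b8\u0307":[-0.1103,0.0381],"p_ee":[0.2633,-0.0203,0.487],"trq":[2.0126,0.0557]}
{"k":33,"ang":[-0.8227,-0.2524],"\u03b8\u0307":[-0.1108,0.0376],"p_ee":[0.264,-0.0207,0.4867],"trq":[2.0306,0.0461]}
{"k":34,"ang":[-0.8244,-0.2518],"\u03b8\u0307":[-0.1103,0.037],"p_ee":[0.2646,-0.021,0.4863],"trq":[2.0462,0.0377]}
{"k":35,"ang":[-0.826,-0.2513],"\u03b8\u0307":[-0.109,0.0363],"p_ee":[0.2652,-0.0214,0.486],"trq":[2.0597,0.0303]}
{"k":36,"ang":[-0.8276,-0.2508],"\u03b8\u0307":[-0.107,0.0356],"p_ee":[0.2659,-0.0217,0.4857],"trq":[2.0712,0.0238]}
{"k":37,"ang":[-0.8292,-0.2502],"\u03b8\u0307":[-0.1044,0.0349],"p_ee":[0.2665,-0.0221,0.4853],"trq":[-22.5945,8.0919]}
{"k":38,"ang":[-0.8519,-0.2674],"\u03b8\u0307":[-2.8682,-2.2183],"p_ee":[0.2714,-0.0225,0.482],"trq":[6.1724,-1.3132]}
{"k":39,"ang":[-0.8898,-0.2948],"\u03b8\u0307":[-2.2093,-1.4765],"p_ee":[0.2798,-0.0235,0.476],"trq":[5.7261,-1.1314]}
{"k":40,"ang":[-0.9191,-0.3128],"\u03b8\u0307":[-1.7051,-0.9604],"p_ee":[0.2867,-0.025,0.4711],"trq":[5.324,-0.9789]}
{"k":41,"ang":[-0.9416,-0.3243],"\u03b8\u0307":[-1.3082,-0.5934],"p_ee":[0.2922,-0.0266,0.467],"trq":[4.961,-0.8476]}
{"k":42,"ang":[-0.9588,-0.3312],"\u03b8\u0307":[-0.99,-0.3296],"p_ee":[0.2967,-0.0283,0.4637],"trq":[4.6335,-0.7326]}
{"k":43,"ang":[-0.9717,-0.3346],"\u03b8\u0307":[-0.732,-0.1393],"p_ee":[0.3003,-0.0299,0.4612],"trq":[4.3382,-0.6308]}
{"k":44,"ang":[-0.9811,-0.3357],"\u03b8\u0307":[-0.5228,-0.0058],"p_ee":[0.3031,-0.0314,0.4592]}


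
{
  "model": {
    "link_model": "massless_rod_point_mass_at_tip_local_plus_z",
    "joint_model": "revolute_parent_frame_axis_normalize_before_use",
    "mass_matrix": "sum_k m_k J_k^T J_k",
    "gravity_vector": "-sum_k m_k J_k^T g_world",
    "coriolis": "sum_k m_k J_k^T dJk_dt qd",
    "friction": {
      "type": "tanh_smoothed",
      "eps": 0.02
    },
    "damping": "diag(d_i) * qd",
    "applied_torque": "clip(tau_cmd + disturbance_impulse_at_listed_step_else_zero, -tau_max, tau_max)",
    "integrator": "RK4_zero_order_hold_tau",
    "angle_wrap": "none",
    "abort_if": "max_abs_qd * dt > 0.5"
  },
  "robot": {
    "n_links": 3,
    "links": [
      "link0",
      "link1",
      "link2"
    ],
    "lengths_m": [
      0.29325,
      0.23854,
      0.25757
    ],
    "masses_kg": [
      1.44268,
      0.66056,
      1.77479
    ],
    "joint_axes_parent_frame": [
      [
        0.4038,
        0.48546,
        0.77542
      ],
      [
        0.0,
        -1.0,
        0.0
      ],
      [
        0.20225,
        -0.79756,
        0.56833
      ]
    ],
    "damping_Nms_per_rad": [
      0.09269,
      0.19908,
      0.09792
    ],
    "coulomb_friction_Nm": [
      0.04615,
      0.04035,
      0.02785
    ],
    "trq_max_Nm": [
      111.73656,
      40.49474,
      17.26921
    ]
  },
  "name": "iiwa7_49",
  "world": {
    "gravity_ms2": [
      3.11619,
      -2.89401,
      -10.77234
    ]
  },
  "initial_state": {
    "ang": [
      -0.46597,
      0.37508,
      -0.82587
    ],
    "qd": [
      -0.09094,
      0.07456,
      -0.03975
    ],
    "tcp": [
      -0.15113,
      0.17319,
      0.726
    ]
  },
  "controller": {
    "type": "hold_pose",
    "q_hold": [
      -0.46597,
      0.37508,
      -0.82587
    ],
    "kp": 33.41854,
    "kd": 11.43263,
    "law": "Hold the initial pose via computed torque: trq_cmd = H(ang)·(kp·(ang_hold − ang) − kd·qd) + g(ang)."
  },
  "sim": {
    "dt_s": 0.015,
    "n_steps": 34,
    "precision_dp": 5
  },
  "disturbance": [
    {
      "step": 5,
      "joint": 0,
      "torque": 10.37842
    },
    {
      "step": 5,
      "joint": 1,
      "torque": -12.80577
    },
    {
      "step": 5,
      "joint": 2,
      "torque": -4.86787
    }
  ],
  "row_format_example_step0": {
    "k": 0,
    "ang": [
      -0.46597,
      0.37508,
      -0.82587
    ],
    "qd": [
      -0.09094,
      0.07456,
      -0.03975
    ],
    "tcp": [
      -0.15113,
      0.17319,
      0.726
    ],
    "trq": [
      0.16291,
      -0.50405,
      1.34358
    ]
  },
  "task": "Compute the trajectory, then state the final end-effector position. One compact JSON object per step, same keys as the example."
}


{"k":1,"ang":[-0.46718,0.376,-0.8261],"qd":[-0.07161,0.05011,0.00179],"tcp":[-0.15175,0.1738,0.72571],"trq":[0.06657,-0.42742,1.36916]}
{"k":2,"ang":[-0.46815,0.37665,-0.82599],"qd":[-0.05723,0.0375,0.01041],"tcp":[-0.15225,0.17431,0.72548],"trq":[-0.01955,-0.35921,1.39634]}
{"k":3,"ang":[-0.46892,0.37714,-0.82582],"qd":[-0.04531,0.02871,0.0115],"tcp":[-0.15266,0.17472,0.72531],"trq":[-0.09643,-0.29855,1.42155]}
{"k":4,"ang":[-0.46952,0.37752,-0.82565],"qd":[-0.03511,0.02184,0.01073],"tcp":[-0.15298,0.17505,0.72517],"trq":[-0.16491,-0.24484,1.44415]}
{"k":5,"ang":[-0.46998,0.37781,-0.8255],"qd":[-0.02636,0.01639,0.0093],"tcp":[-0.15322,0.1753,0.72507],"trq":[10.15281,-13.00337,-3.40368]}
{"k":6,"ang":[-0.47031,0.37471,-0.82547],"qd":[-0.01655,-0.42667,-0.00908],"tcp":[-0.15199,0.17497,0.72542],"trq":[-2.11761,2.11114,2.34687]}
{"k":7,"ang":[-0.47048,0.36894,-0.82567],"qd":[-0.00666,-0.34337,-0.01585],"tcp":[-0.14955,0.17414,0.72614],"trq":[-1.9596,1.9028,2.26984]}
{"k":8,"ang":[-0.47052,0.36432,-0.82592],"qd":[0.00062,-0.27401,-0.01761],"tcp":[-0.14755,0.17341,0.72672],"trq":[-1.8151,1.7164,2.20001]}
{"k":9,"ang":[-0.47047,0.36065,-0.82619],"qd":[0.00565,-0.21582,-0.01763],"tcp":[-0.14594,0.1728,0.72718],"trq":[-1.68333,1.54957,2.13709]}
{"k":10,"ang":[-0.47036,0.35778,-0.82644],"qd":[0.00901,-0.1669,-0.01676],"tcp":[-0.14465,0.17228,0.72755],"trq":[-1.5639,1.4002,2.08053]}
{"k":11,"ang":[-0.47021,0.35559,-0.82669],"qd":[0.01117,-0.12573,-0.01547],"tcp":[-0.14364,0.17185,0.72784],"trq":[-1.45622,1.26644,2.02976]}
{"k":12,"ang":[-0.47003,0.35397,-0.82691],"qd":[0.01247,-0.0911,-0.01405],"tcp":[-0.14288,0.1715,0.72806],"trq":[-1.3595,1.14662,1.98424]}
{"k":13,"ang":[-0.46984,0.35282,-0.82711],"qd":[0.01313,-0.062,-0.01267],"tcp":[-0.14231,0.17122,0.72822],"trq":[-1.27288,1.03926,1.94347]}
{"k":14,"ang":[-0.46964,0.35207,-0.82729],"qd":[0.01333,-0.03771,-0.0113],"tcp":[-0.14192,0.171,0.72834],"trq":[-1.19547,0.94315,1.90698]}
{"k":15,"ang":[-0.46944,0.35166,-0.82744],"qd":[0.0131,-0.01802,-0.00922],"tcp":[-0.14167,0.17084,0.72841],"trq":[-1.12646,0.8578,1.87442]}
{"k":16,"ang":[-0.46925,0.3515,-0.82756],"qd":[0.01219,-0.00349,-0.00515],"tcp":[-0.14154,0.17072,0.72846],"trq":[-1.06512,0.78412,1.84571]}
{"k":17,"ang":[-0.46908,0.35153,-0.8276],"qd":[0.01049,0.00664,-0.00046],"tcp":[-0.14151,0.17065,0.72848],"trq":[-1.01087,0.72196,1.82094]}
{"k":18,"ang":[-0.46894,0.35168,-0.82758],"qd":[0.00838,0.01411,0.003],"tcp":[-0.14155,0.17062,0.72848],"trq":[-0.96318,0.66902,1.79971]}
{"k":19,"ang":[-0.46883,0.35194,-0.82752],"qd":[0.00631,0.01991,0.00525],"tcp":[-0.14164,0.17063,0.72846],"trq":[-0.92149,0.62309,1.78131]}
{"k":20,"ang":[-0.46874,0.35227,-0.82743],"qd":[0.00448,0.02452,0.0067],"tcp":[-0.14178,0.17065,0.72844],"trq":[-0.88514,0.58272,1.76521]}
{"k":21,"ang":[-0.46869,0.35267,-0.82732],"qd":[0.00298,0.02819,0.00766],"tcp":[-0.14196,0.17071,0.7284],"trq":[-0.85349,0.54695,1.751]}
{"k":22,"ang":[-0.46865,0.35311,-0.8272],"qd":[0.00178,0.03106,0.00831],"tcp":[-0.14216,0.17078,0.72835],"trq":[-0.82593,0.51511,1.73841]}
{"k":23,"ang":[-0.46863,0.35359,-0.82707],"qd":[0.00085,0.03326,0.00876],"tcp":[-0.14238,0.17086,0.7283],"trq":[-0.80191,0.48668,1.72722]}
{"k":24,"ang":[-0.46863,0.3541,-0.82694],"qd":[0.00015,0.03488,0.00906],"tcp":[-0.14262,0.17095,0.72824],"trq":[-0.78095,0.46125,1.71723]}
{"k":25,"ang":[-0.46863,0.35463,-0.8268],"qd":[-0.00039,0.03599,0.00926],"tcp":[-0.14287,0.17105,0.72817],"trq":[-0.76265,0.43846,1.70832]}
{"k":26,"ang":[-0.46864,0.35518,-0.82666],"qd":[-0.00078,0.03666,0.00938],"tcp":[-0.14313,0.17115,0.72811],"trq":[-0.74664,0.41801,1.70034]}
{"k":27,"ang":[-0.46865,0.35573,-0.82652],"qd":[-0.00105,0.03696,0.00943],"tcp":[-0.14339,0.17126,0.72804],"trq":[-0.73264,0.39965,1.69319]}
{"k":28,"ang":[-0.46867,0.35628,-0.82638],"qd":[-0.00125,0.03695,0.00944],"tcp":[-0.14365,0.17137,0.72797],"trq":[-0.72038,0.38313,1.68677]}
{"k":29,"ang":[-0.46869,0.35684,-0.82624],"qd":[-0.00137,0.03668,0.0094],"tcp":[-0.14392,0.17148,0.7279],"trq":[-0.70964,0.36827,1.681]}
{"k":30,"ang":[-0.46871,0.35738,-0.8261],"qd":[-0.00144,0.03618,0.00934],"tcp":[-0.14418,0.17159,0.72783],"trq":[-0.70022,0.35487,1.67581]}
{"k":31,"ang":[-0.46873,0.35792,-0.82596],"qd":[-0.00146,0.03551,0.00924],"tcp":[-0.14443,0.1717,0.72776],"trq":[-0.69197,0.34279,1.67113]}
{"k":32,"ang":[-0.46875,0.35845,-0.82582],"qd":[-0.00145,0.0347,0.00913],"tcp":[-0.14469,0.17181,0.7277],"trq":[-0.68473,0.33187,1.66691]}
{"k":33,"ang":[-0.46878,0.35896,-0.82569],"qd":[-0.00142,0.03377,0.00899],"tcp":[-0.14493,0.17191,0.72763],"trq":[-0.67838,0.32199,1.66309]}
{"k":34,"ang":[-0.4688,0.35946,-0.82555],"qd":[-0.00136,0.03277,0.00884],"tcp":[-0.14517,0.17201,0.72757]}
{"summary": "final tcp position (m): -0.14517 0.17201 0.72757"}
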